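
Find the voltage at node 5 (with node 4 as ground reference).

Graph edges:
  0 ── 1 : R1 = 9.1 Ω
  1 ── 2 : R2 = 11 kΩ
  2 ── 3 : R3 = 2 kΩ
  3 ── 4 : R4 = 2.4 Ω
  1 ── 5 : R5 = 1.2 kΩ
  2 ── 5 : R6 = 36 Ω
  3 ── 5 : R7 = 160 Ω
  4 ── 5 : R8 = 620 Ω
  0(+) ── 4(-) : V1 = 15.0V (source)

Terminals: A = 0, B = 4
Nodal analysis, taking node 4 as the 0 V reference.
Source V1 fixes V_0 = 15 V.
KCL at each unknown node (sum of currents leaving = 0; resistances in Ω):
  Node 1: (V_1 - 15)/9.1 + (V_1 - V_2)/11000 + (V_1 - V_5)/1200 = 0
  Node 2: (V_2 - V_1)/11000 + (V_2 - V_3)/2000 + (V_2 - V_5)/36 = 0
  Node 3: (V_3 - V_2)/2000 + (V_3 - 0)/2.4 + (V_3 - V_5)/160 = 0
  Node 5: (V_5 - V_1)/1200 + (V_5 - V_2)/36 + (V_5 - V_3)/160 + (V_5 - 0)/620 = 0
Collecting terms (coefficients in siemens):
  0.1108·V_1 - 0.00009091·V_2 - 0.0008333·V_5 = 1.648
  0.02837·V_2 - 0.00009091·V_1 - 0.0005·V_3 - 0.02778·V_5 = 0
  0.4234·V_3 - 0.0005·V_2 - 0.00625·V_5 = 0
  0.03647·V_5 - 0.0008333·V_1 - 0.02778·V_2 - 0.00625·V_3 = 0
Solving these 4 simultaneous equations (Gaussian elimination) gives:
  V_1 = 14.89 V, V_2 = 1.515 V, V_3 = 0.0239 V, V_5 = 1.498 V
The requested potential is V_5 = 1.498 V.

Final answer: V_5 = 1.498 V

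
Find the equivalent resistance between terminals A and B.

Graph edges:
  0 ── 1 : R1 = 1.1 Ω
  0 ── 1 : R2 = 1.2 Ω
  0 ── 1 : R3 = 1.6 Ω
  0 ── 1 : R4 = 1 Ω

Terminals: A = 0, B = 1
Reduce the network between node 0 (A) and node 1 (B) by series/parallel combination:
  Rp1 = R1 ‖ R2 ‖ R3 ‖ R4 (parallel, all between nodes 0 and 1) = 1/(1/1.1 + 1/1.2 + 1/1.6 + 1/1) = 0.297 Ω
R_eq = 0.297 Ω

Final answer: 0.297 Ω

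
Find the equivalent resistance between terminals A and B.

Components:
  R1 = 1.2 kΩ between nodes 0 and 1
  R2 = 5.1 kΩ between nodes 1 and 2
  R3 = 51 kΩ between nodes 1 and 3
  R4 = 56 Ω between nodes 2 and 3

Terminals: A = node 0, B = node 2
Reduce the network between node 0 (A) and node 2 (B) by series/parallel combination:
  Rs1 = R3 + R4 (series, joined only at node 3) = 51000 + 56 = 51060 Ω
  Rp1 = R2 ‖ Rs1 (parallel, both between nodes 1 and 2) = 1/(1/5100 + 1/51060) = 4637 Ω
  Rs2 = R1 + Rp1 (series, joined only at node 1) = 1200 + 4637 = 5837 Ω
R_eq = 5.837 kΩ

Final answer: 5.837 kΩ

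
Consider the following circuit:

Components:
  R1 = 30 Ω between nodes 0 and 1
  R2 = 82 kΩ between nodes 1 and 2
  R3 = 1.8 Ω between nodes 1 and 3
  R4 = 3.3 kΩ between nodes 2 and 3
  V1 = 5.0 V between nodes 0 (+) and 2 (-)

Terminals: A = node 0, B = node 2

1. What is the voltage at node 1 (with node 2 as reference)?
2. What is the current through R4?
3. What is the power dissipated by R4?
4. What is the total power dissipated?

Nodal analysis, taking node 2 as the 0 V reference.
Source V1 fixes V_0 = 5 V.
KCL at each unknown node (sum of currents leaving = 0; resistances in Ω):
  Node 1: (V_1 - 5)/30 + (V_1 - 0)/82000 + (V_1 - V_3)/1.8 = 0
  Node 3: (V_3 - V_1)/1.8 + (V_3 - 0)/3300 = 0
Collecting terms (coefficients in siemens):
  0.5889·V_1 - 0.5556·V_3 = 0.1667
  0.5559·V_3 - 0.5556·V_1 = 0
Determinant D = (0.5889)(0.5559) - (-0.5556)(-0.5556) = 0.0187
V_1 = [(0.1667)(0.5559) - (-0.5556)(0)]/D = 4.953 V
V_3 = [(0.5889)(0) - (0.1667)(-0.5556)]/D = 4.95 V
Part 1:
  Read off the nodal solution: V_1 = 4.953 V
Part 2:
  I_R4 = (V_2 - V_3)/R4 = (0 - 4.95)/3300 = -0.0015 A
  Magnitude: I_R4 = 0.0015 A
Part 3:
  I_R4 = (V_2 - V_3)/R4 = (0 - 4.95)/3300 = -0.0015 A
  P_R4 = I_R4² × R4 = (-0.0015)² × 3300 = 0.007426 W
Part 4:
  Power in each resistor, P = (ΔV)²/R:
    P_R1 = (5 - 4.953)²/30 = 0.00007306 W
    P_R2 = (4.953 - 0)²/82000 = 0.0002992 W
    P_R3 = (4.953 - 4.95)²/1.8 = 0.000004051 W
    P_R4 = (0 - 4.95)²/3300 = 0.007426 W
  P_total = P_R1 + P_R2 + P_R3 + P_R4 = 0.007803 W

Final answers:
1. V_1 = 4.953 V
2. I_R4 = 0.0015 A
3. P_R4 = 0.007426 W
4. P_total = 0.007803 W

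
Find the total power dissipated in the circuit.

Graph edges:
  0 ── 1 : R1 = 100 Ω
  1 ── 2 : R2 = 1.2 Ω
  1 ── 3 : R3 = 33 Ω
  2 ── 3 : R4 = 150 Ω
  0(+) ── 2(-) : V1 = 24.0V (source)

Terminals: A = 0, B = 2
Nodal analysis, taking node 2 as the 0 V reference.
Source V1 fixes V_0 = 24 V.
KCL at each unknown node (sum of currents leaving = 0; resistances in Ω):
  Node 1: (V_1 - 24)/100 + (V_1 - 0)/1.2 + (V_1 - V_3)/33 = 0
  Node 3: (V_3 - V_1)/33 + (V_3 - 0)/150 = 0
Collecting terms (coefficients in siemens):
  0.8736·V_1 - 0.0303·V_3 = 0.24
  0.03697·V_3 - 0.0303·V_1 = 0
Determinant D = (0.8736)(0.03697) - (-0.0303)(-0.0303) = 0.03138
V_1 = [(0.24)(0.03697) - (-0.0303)(0)]/D = 0.2828 V
V_3 = [(0.8736)(0) - (0.24)(-0.0303)]/D = 0.2318 V
Power in each resistor, P = (ΔV)²/R:
  P_R1 = (24 - 0.2828)²/100 = 5.625 W
  P_R2 = (0.2828 - 0)²/1.2 = 0.06662 W
  P_R3 = (0.2828 - 0.2318)²/33 = 0.00007878 W
  P_R4 = (0 - 0.2318)²/150 = 0.0003581 W
P_total = P_R1 + P_R2 + P_R3 + P_R4 = 5.692 W

Final answer: 5.692 W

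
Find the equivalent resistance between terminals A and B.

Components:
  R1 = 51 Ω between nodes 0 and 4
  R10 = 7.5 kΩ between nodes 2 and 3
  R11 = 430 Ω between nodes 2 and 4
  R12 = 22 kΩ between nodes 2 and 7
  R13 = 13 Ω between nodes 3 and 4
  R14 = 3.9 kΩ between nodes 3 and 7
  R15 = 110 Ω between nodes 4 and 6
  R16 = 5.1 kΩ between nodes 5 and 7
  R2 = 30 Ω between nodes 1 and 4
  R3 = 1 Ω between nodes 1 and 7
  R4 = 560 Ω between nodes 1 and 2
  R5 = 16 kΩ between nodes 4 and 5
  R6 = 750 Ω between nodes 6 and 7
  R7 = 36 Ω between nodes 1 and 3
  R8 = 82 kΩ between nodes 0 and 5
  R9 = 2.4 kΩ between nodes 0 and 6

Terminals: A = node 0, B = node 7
The network is not a plain series/parallel combination. Inject a 1 A test current into terminal A (node 0) and return it from terminal B (node 7); then R_eq = V_A / (1 A).
Nodal analysis, taking node 7 as the 0 V reference.
Current source I_test pushes 1 A into node 0 and draws it out of node 7.
KCL at each unknown node (sum of currents leaving = 0; resistances in Ω):
  Node 0: (V_0 - V_4)/51 + (V_0 - V_5)/82000 + (V_0 - V_6)/2400 - 1 = 0
  Node 1: (V_1 - V_4)/30 + (V_1 - 0)/1 + (V_1 - V_2)/560 + (V_1 - V_3)/36 = 0
  Node 2: (V_2 - V_1)/560 + (V_2 - V_3)/7500 + (V_2 - V_4)/430 + (V_2 - 0)/22000 = 0
  Node 3: (V_3 - V_1)/36 + (V_3 - V_2)/7500 + (V_3 - V_4)/13 + (V_3 - 0)/3900 = 0
  Node 4: (V_4 - V_0)/51 + (V_4 - V_1)/30 + (V_4 - V_2)/430 + (V_4 - V_3)/13 + (V_4 - V_5)/16000 + (V_4 - V_6)/110 = 0
  Node 5: (V_5 - V_0)/82000 + (V_5 - V_4)/16000 + (V_5 - 0)/5100 = 0
  Node 6: (V_6 - V_0)/2400 + (V_6 - V_4)/110 + (V_6 - 0)/750 = 0
Collecting terms (coefficients in siemens):
  0.02004·V_0 - 0.01961·V_4 - 0.0000122·V_5 - 0.0004167·V_6 = 1
  1.063·V_1 - 0.001786·V_2 - 0.02778·V_3 - 0.03333·V_4 = 0
  0.00429·V_2 - 0.001786·V_1 - 0.0001333·V_3 - 0.002326·V_4 = 0
  0.1051·V_3 - 0.02778·V_1 - 0.0001333·V_2 - 0.07692·V_4 = 0
  0.1413·V_4 - 0.01961·V_0 - 0.03333·V_1 - 0.002326·V_2 - 0.07692·V_3 - 0.0000625·V_5 - 0.009091·V_6 = 0
  0.0002708·V_5 - 0.0000122·V_0 - 0.0000625·V_4 = 0
  0.01084·V_6 - 0.0004167·V_0 - 0.009091·V_4 = 0
Solving these 7 simultaneous equations (Gaussian elimination) gives:
  V_0 = 68.6 V, V_1 = 0.97 V, V_2 = 10.98 V, V_3 = 13.96 V
  V_4 = 18.71 V, V_5 = 7.408 V, V_6 = 18.32 V
R_eq = V_0 / 1 A = 68.6 Ω

Final answer: 68.6 Ω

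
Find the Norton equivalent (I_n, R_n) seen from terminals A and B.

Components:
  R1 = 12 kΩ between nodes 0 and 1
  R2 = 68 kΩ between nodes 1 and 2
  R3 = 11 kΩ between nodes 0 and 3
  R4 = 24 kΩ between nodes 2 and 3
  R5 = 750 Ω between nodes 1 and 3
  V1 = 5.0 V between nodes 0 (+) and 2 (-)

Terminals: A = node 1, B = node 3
Find the Thévenin equivalent first; then I_n = V_th/R_th and R_n = R_th.
Step 1 — V_th is the open-circuit voltage V_A - V_B (nothing connected across the terminals).
Nodal analysis, taking node 2 as the 0 V reference.
Source V1 fixes V_0 = 5 V.
KCL at each unknown node (sum of currents leaving = 0; resistances in Ω):
  Node 1: (V_1 - 5)/12000 + (V_1 - 0)/68000 + (V_1 - V_3)/750 = 0
  Node 3: (V_3 - 5)/11000 + (V_3 - 0)/24000 + (V_3 - V_1)/750 = 0
Collecting terms (coefficients in siemens):
  0.001431·V_1 - 0.001333·V_3 = 0.0004167
  0.001466·V_3 - 0.001333·V_1 = 0.0004545
Determinant D = (0.001431)(0.001466) - (-0.001333)(-0.001333) = 0.0000003205
V_1 = [(0.0004167)(0.001466) - (-0.001333)(0.0004545)]/D = 3.797 V
V_3 = [(0.001431)(0.0004545) - (0.0004167)(-0.001333)]/D = 3.764 V
V_th = V_1 - V_3 = 3.797 - 3.764 = 0.03331 V
Step 2 — R_th: zero the source — replace V1 by a short circuit (node 2 merges into node 0) — and find the resistance seen between A (node 1) and B (node 3).
Reduce the network between node 1 (A) and node 3 (B) by series/parallel combination:
  Rp1 = R1 ‖ R2 (parallel, both between nodes 0 and 1) = 1/(1/12000 + 1/68000) = 10200 Ω
  Rp2 = R3 ‖ R4 (parallel, both between nodes 0 and 3) = 1/(1/11000 + 1/24000) = 7543 Ω
  Rs1 = Rp1 + Rp2 (series, joined only at node 0) = 10200 + 7543 = 17740 Ω
  Rp3 = R5 ‖ Rs1 (parallel, both between nodes 1 and 3) = 1/(1/750 + 1/17740) = 719.6 Ω
R_th = 719.6 Ω
I_n = V_th/R_th = 0.03331/719.6 = 0.0000463 A, and R_n = R_th = 719.6 Ω

Final answer: I_n = 4.63e-05 A, R_n = 719.6 Ω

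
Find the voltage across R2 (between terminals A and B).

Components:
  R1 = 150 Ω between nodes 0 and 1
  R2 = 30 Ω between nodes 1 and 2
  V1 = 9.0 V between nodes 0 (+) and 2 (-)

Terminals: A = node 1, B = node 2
R1 and R2 are in series across V1 (node 0 → node 1 → node 2), and the output A–B is taken across R2, so this is a voltage divider.
Series current: I = V1/(R1 + R2) = 9/(150 + 30) = 9/180 = 0.05 A
V_R2 = I × R2 = V1 × R2/(R1 + R2) = 9 × 30/180 = 1.5 V

Final answer: 1.5 V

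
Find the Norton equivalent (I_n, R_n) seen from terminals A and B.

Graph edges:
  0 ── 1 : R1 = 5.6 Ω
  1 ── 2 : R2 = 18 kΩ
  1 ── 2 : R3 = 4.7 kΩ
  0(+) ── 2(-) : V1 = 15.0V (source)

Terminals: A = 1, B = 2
Find the Thévenin equivalent first; then I_n = V_th/R_th and R_n = R_th.
Step 1 — V_th is the open-circuit voltage V_A - V_B (nothing connected across the terminals).
Nodal analysis, taking node 2 as the 0 V reference.
Source V1 fixes V_0 = 15 V.
KCL at each unknown node (sum of currents leaving = 0; resistances in Ω):
  Node 1: (V_1 - 15)/5.6 + (V_1 - 0)/18000 + (V_1 - 0)/4700 = 0
Collecting terms: 0.1788 × V_1 = 2.679  =>  V_1 = 14.98 V
V_th = V_1 - V_2 = 14.98 - 0 = 14.98 V
Step 2 — R_th: zero the source — replace V1 by a short circuit (node 2 merges into node 0) — and find the resistance seen between A (node 1) and B (node 0).
Reduce the network between node 1 (A) and node 0 (B) by series/parallel combination:
  Rp1 = R1 ‖ R2 ‖ R3 (parallel, all between nodes 0 and 1) = 1/(1/5.6 + 1/18000 + 1/4700) = 5.592 Ω
R_th = 5.592 Ω
I_n = V_th/R_th = 14.98/5.592 = 2.679 A, and R_n = R_th = 5.592 Ω

Final answer: I_n = 2.679 A, R_n = 5.592 Ω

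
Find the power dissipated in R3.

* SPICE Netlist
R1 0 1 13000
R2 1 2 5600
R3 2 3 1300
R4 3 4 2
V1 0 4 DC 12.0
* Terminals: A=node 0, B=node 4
Nodal analysis, taking node 4 as the 0 V reference.
Source V1 fixes V_0 = 12 V.
KCL at each unknown node (sum of currents leaving = 0; resistances in Ω):
  Node 1: (V_1 - 12)/13000 + (V_1 - V_2)/5600 = 0
  Node 2: (V_2 - V_1)/5600 + (V_2 - V_3)/1300 = 0
  Node 3: (V_3 - V_2)/1300 + (V_3 - 0)/2 = 0
Collecting terms (coefficients in siemens):
  0.0002555·V_1 - 0.0001786·V_2 = 0.0009231
  0.0009478·V_2 - 0.0001786·V_1 - 0.0007692·V_3 = 0
  0.5008·V_3 - 0.0007692·V_2 = 0
Solving these 3 simultaneous equations (Gaussian elimination) gives:
  V_1 = 4.162 V, V_2 = 0.785 V, V_3 = 0.001206 V
I_R3 = (V_2 - V_3)/R3 = (0.785 - 0.001206)/1300 = 0.000603 A
P_R3 = I_R3² × R3 = (0.000603)² × 1300 = 0.0004726 W

Final answer: 0.0004726 W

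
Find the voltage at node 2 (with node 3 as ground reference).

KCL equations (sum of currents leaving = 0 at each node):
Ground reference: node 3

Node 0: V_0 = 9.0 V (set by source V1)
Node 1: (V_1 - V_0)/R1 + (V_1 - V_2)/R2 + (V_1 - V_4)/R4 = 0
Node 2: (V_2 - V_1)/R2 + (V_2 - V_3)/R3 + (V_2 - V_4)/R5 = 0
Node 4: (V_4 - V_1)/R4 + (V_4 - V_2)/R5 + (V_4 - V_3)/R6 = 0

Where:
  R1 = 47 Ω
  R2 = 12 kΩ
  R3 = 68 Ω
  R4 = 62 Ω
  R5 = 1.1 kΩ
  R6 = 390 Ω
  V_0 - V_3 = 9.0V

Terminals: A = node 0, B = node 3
Nodal analysis, taking node 3 as the 0 V reference.
Source V1 fixes V_0 = 9 V.
KCL at each unknown node (sum of currents leaving = 0; resistances in Ω):
  Node 1: (V_1 - 9)/47 + (V_1 - V_2)/12000 + (V_1 - V_4)/62 = 0
  Node 2: (V_2 - V_1)/12000 + (V_2 - 0)/68 + (V_2 - V_4)/1100 = 0
  Node 4: (V_4 - V_1)/62 + (V_4 - V_2)/1100 + (V_4 - 0)/390 = 0
Collecting terms (coefficients in siemens):
  0.03749·V_1 - 0.00008333·V_2 - 0.01613·V_4 = 0.1915
  0.0157·V_2 - 0.00008333·V_1 - 0.0009091·V_4 = 0
  0.0196·V_4 - 0.01613·V_1 - 0.0009091·V_2 = 0
Solving these 3 simultaneous equations (Gaussian elimination) gives:
  V_1 = 7.921 V, V_2 = 0.4206 V, V_4 = 6.537 V
The requested potential is V_2 = 0.4206 V.

Final answer: V_2 = 0.4206 V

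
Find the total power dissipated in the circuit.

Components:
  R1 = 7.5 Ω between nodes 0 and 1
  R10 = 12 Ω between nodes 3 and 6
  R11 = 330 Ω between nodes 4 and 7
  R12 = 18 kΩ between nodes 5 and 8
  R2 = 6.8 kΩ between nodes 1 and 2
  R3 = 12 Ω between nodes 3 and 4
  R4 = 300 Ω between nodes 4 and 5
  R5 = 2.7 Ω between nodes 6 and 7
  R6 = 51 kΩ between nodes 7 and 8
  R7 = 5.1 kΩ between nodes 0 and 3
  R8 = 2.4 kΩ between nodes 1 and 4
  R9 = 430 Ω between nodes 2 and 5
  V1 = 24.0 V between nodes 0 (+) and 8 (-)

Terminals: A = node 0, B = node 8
Nodal analysis, taking node 8 as the 0 V reference.
Source V1 fixes V_0 = 24 V.
KCL at each unknown node (sum of currents leaving = 0; resistances in Ω):
  Node 1: (V_1 - 24)/7.5 + (V_1 - V_2)/6800 + (V_1 - V_4)/2400 = 0
  Node 2: (V_2 - V_1)/6800 + (V_2 - V_5)/430 = 0
  Node 3: (V_3 - V_4)/12 + (V_3 - 24)/5100 + (V_3 - V_6)/12 = 0
  Node 4: (V_4 - V_3)/12 + (V_4 - V_5)/300 + (V_4 - V_1)/2400 + (V_4 - V_7)/330 = 0
  Node 5: (V_5 - V_4)/300 + (V_5 - V_2)/430 + (V_5 - 0)/18000 = 0
  Node 6: (V_6 - V_7)/2.7 + (V_6 - V_3)/12 = 0
  Node 7: (V_7 - V_6)/2.7 + (V_7 - 0)/51000 + (V_7 - V_4)/330 = 0
Collecting terms (coefficients in siemens):
  0.1339·V_1 - 0.0001471·V_2 - 0.0004167·V_4 = 3.2
  0.002473·V_2 - 0.0001471·V_1 - 0.002326·V_5 = 0
  0.1669·V_3 - 0.08333·V_4 - 0.08333·V_6 = 0.004706
  0.09011·V_4 - 0.0004167·V_1 - 0.08333·V_3 - 0.003333·V_5 - 0.00303·V_7 = 0
  0.005714·V_5 - 0.002326·V_2 - 0.003333·V_4 = 0
  0.4537·V_6 - 0.08333·V_3 - 0.3704·V_7 = 0
  0.3734·V_7 - 0.00303·V_4 - 0.3704·V_6 = 0
Solving these 7 simultaneous equations (Gaussian elimination) gives:
  V_1 = 23.99 V, V_2 = 21.75 V, V_3 = 21.87 V, V_4 = 21.87 V
  V_5 = 21.61 V, V_6 = 21.87 V, V_7 = 21.87 V
Power in each resistor, P = (ΔV)²/R:
  P_R1 = (24 - 23.99)²/7.5 = 0.00001102 W
  P_R2 = (23.99 - 21.75)²/6800 = 0.0007371 W
  P_R3 = (21.87 - 21.87)²/12 = 0.0000000005143 W
  P_R4 = (21.87 - 21.61)²/300 = 0.0002278 W
  P_R5 = (21.87 - 21.87)²/2.7 = 0.0000004554 W
  P_R6 = (21.87 - 0)²/51000 = 0.009375 W
  P_R7 = (24 - 21.87)²/5100 = 0.0008878 W
  P_R8 = (23.99 - 21.87)²/2400 = 0.001871 W
  P_R9 = (21.75 - 21.61)²/430 = 0.00004661 W
  P_R10 = (21.87 - 21.87)²/12 = 0.000002024 W
  P_R11 = (21.87 - 21.87)²/330 = 0.0000001076 W
  P_R12 = (21.61 - 0)²/18000 = 0.02595 W
P_total = P_R1 + P_R2 + P_R3 + P_R4 + P_R5 + P_R6 + P_R7 + P_R8 + P_R9 + P_R10 + P_R11 + P_R12 = 0.0391 W

Final answer: 0.0391 W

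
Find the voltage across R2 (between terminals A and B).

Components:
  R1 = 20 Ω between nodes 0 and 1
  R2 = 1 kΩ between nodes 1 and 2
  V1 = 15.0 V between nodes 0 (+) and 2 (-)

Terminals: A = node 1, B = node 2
R1 and R2 are in series across V1 (node 0 → node 1 → node 2), and the output A–B is taken across R2, so this is a voltage divider.
Series current: I = V1/(R1 + R2) = 15/(20 + 1000) = 15/1020 = 0.01471 A
V_R2 = I × R2 = V1 × R2/(R1 + R2) = 15 × 1000/1020 = 14.71 V

Final answer: 14.71 V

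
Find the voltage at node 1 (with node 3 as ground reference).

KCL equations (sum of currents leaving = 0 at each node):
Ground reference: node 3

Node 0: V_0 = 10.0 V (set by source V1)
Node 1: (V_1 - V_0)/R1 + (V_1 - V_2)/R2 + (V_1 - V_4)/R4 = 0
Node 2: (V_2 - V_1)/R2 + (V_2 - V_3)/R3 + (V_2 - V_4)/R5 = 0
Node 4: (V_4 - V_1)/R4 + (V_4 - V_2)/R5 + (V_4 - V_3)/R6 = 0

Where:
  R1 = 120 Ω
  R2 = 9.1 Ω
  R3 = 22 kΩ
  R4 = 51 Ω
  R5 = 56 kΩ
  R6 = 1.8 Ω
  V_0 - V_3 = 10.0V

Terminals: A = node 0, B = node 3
Nodal analysis, taking node 3 as the 0 V reference.
Source V1 fixes V_0 = 10 V.
KCL at each unknown node (sum of currents leaving = 0; resistances in Ω):
  Node 1: (V_1 - 10)/120 + (V_1 - V_2)/9.1 + (V_1 - V_4)/51 = 0
  Node 2: (V_2 - V_1)/9.1 + (V_2 - 0)/22000 + (V_2 - V_4)/56000 = 0
  Node 4: (V_4 - V_1)/51 + (V_4 - V_2)/56000 + (V_4 - 0)/1.8 = 0
Collecting terms (coefficients in siemens):
  0.1378·V_1 - 0.1099·V_2 - 0.01961·V_4 = 0.08333
  0.11·V_2 - 0.1099·V_1 - 0.00001786·V_4 = 0
  0.5752·V_4 - 0.01961·V_1 - 0.00001786·V_2 = 0
Solving these 3 simultaneous equations (Gaussian elimination) gives:
  V_1 = 3.049 V, V_2 = 3.047 V, V_4 = 0.104 V
The requested potential is V_1 = 3.049 V.

Final answer: V_1 = 3.049 V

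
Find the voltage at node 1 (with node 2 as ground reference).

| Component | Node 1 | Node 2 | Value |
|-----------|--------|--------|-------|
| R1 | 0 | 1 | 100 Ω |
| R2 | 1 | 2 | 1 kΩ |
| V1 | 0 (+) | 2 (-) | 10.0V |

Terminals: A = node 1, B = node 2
Nodal analysis, taking node 2 as the 0 V reference.
Source V1 fixes V_0 = 10 V.
KCL at each unknown node (sum of currents leaving = 0; resistances in Ω):
  Node 1: (V_1 - 10)/100 + (V_1 - 0)/1000 = 0
Collecting terms: 0.011 × V_1 = 0.1  =>  V_1 = 9.091 V
The requested potential is V_1 = 9.091 V.

Final answer: V_1 = 9.091 V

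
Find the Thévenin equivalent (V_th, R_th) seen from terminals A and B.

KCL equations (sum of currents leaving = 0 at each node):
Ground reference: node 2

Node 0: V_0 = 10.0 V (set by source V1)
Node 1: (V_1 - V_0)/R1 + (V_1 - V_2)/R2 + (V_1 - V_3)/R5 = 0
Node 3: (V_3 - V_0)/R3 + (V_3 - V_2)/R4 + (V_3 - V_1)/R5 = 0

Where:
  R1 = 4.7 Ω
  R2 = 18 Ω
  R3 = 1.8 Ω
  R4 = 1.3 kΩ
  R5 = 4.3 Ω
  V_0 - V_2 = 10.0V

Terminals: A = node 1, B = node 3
Step 1 — V_th is the open-circuit voltage V_A - V_B (nothing connected across the terminals).
Nodal analysis, taking node 2 as the 0 V reference.
Source V1 fixes V_0 = 10 V.
KCL at each unknown node (sum of currents leaving = 0; resistances in Ω):
  Node 1: (V_1 - 10)/4.7 + (V_1 - 0)/18 + (V_1 - V_3)/4.3 = 0
  Node 3: (V_3 - 10)/1.8 + (V_3 - 0)/1300 + (V_3 - V_1)/4.3 = 0
Collecting terms (coefficients in siemens):
  0.5009·V_1 - 0.2326·V_3 = 2.128
  0.7889·V_3 - 0.2326·V_1 = 5.556
Determinant D = (0.5009)(0.7889) - (-0.2326)(-0.2326) = 0.3411
V_1 = [(2.128)(0.7889) - (-0.2326)(5.556)]/D = 8.71 V
V_3 = [(0.5009)(5.556) - (2.128)(-0.2326)]/D = 9.61 V
V_th = V_1 - V_3 = 8.71 - 9.61 = -0.9002 V
Step 2 — R_th: zero the source — replace V1 by a short circuit (node 2 merges into node 0) — and find the resistance seen between A (node 1) and B (node 3).
Reduce the network between node 1 (A) and node 3 (B) by series/parallel combination:
  Rp1 = R1 ‖ R2 (parallel, both between nodes 0 and 1) = 1/(1/4.7 + 1/18) = 3.727 Ω
  Rp2 = R3 ‖ R4 (parallel, both between nodes 0 and 3) = 1/(1/1.8 + 1/1300) = 1.798 Ω
  Rs1 = Rp1 + Rp2 (series, joined only at node 0) = 3.727 + 1.798 = 5.524 Ω
  Rp3 = R5 ‖ Rs1 (parallel, both between nodes 1 and 3) = 1/(1/4.3 + 1/5.524) = 2.418 Ω
R_th = 2.418 Ω

Final answer: V_th = -0.9002 V, R_th = 2.418 Ω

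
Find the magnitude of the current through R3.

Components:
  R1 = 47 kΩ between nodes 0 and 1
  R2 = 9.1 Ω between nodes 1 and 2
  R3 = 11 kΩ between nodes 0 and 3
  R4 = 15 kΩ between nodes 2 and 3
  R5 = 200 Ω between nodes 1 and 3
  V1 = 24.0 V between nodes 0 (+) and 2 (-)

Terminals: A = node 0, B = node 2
Nodal analysis, taking node 2 as the 0 V reference.
Source V1 fixes V_0 = 24 V.
KCL at each unknown node (sum of currents leaving = 0; resistances in Ω):
  Node 1: (V_1 - 24)/47000 + (V_1 - 0)/9.1 + (V_1 - V_3)/200 = 0
  Node 3: (V_3 - 24)/11000 + (V_3 - 0)/15000 + (V_3 - V_1)/200 = 0
Collecting terms (coefficients in siemens):
  0.1149·V_1 - 0.005·V_3 = 0.0005106
  0.005158·V_3 - 0.005·V_1 = 0.002182
Determinant D = (0.1149)(0.005158) - (-0.005)(-0.005) = 0.0005677
V_1 = [(0.0005106)(0.005158) - (-0.005)(0.002182)]/D = 0.02386 V
V_3 = [(0.1149)(0.002182) - (0.0005106)(-0.005)]/D = 0.4462 V
I_R3 = (V_0 - V_3)/R3 = (24 - 0.4462)/11000 = 0.002141 A
|I_R3| = 0.002141 A

Final answer: |I_R3| = 0.002141 A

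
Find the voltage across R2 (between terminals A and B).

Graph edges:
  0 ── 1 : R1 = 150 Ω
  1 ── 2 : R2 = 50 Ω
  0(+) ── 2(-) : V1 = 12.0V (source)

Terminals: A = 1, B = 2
R1 and R2 are in series across V1 (node 0 → node 1 → node 2), and the output A–B is taken across R2, so this is a voltage divider.
Series current: I = V1/(R1 + R2) = 12/(150 + 50) = 12/200 = 0.06 A
V_R2 = I × R2 = V1 × R2/(R1 + R2) = 12 × 50/200 = 3 V

Final answer: 3 V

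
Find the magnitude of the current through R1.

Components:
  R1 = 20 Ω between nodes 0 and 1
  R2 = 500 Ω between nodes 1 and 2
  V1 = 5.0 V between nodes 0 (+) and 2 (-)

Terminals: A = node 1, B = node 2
Nodal analysis, taking node 2 as the 0 V reference.
Source V1 fixes V_0 = 5 V.
KCL at each unknown node (sum of currents leaving = 0; resistances in Ω):
  Node 1: (V_1 - 5)/20 + (V_1 - 0)/500 = 0
Collecting terms: 0.052 × V_1 = 0.25  =>  V_1 = 4.808 V
I_R1 = (V_0 - V_1)/R1 = (5 - 4.808)/20 = 0.009615 A
|I_R1| = 0.009615 A

Final answer: |I_R1| = 0.009615 A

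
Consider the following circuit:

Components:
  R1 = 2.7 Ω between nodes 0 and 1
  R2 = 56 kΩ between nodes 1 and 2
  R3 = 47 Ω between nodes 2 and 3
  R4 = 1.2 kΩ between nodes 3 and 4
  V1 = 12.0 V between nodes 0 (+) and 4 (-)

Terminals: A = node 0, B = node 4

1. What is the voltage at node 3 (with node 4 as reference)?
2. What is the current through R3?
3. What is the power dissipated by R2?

Nodal analysis, taking node 4 as the 0 V reference.
Source V1 fixes V_0 = 12 V.
KCL at each unknown node (sum of currents leaving = 0; resistances in Ω):
  Node 1: (V_1 - 12)/2.7 + (V_1 - V_2)/56000 = 0
  Node 2: (V_2 - V_1)/56000 + (V_2 - V_3)/47 = 0
  Node 3: (V_3 - V_2)/47 + (V_3 - 0)/1200 = 0
Collecting terms (coefficients in siemens):
  0.3704·V_1 - 0.00001786·V_2 = 4.444
  0.02129·V_2 - 0.00001786·V_1 - 0.02128·V_3 = 0
  0.02211·V_3 - 0.02128·V_2 = 0
Solving these 3 simultaneous equations (Gaussian elimination) gives:
  V_1 = 12 V, V_2 = 0.2614 V, V_3 = 0.2515 V
Part 1:
  Read off the nodal solution: V_3 = 0.2515 V
Part 2:
  I_R3 = (V_2 - V_3)/R3 = (0.2614 - 0.2515)/47 = 0.0002096 A
  Magnitude: I_R3 = 0.0002096 A
Part 3:
  I_R2 = (V_1 - V_2)/R2 = (12 - 0.2614)/56000 = 0.0002096 A
  P_R2 = I_R2² × R2 = (0.0002096)² × 56000 = 0.00246 W

Final answers:
1. V_3 = 0.2515 V
2. I_R3 = 0.0002096 A
3. P_R2 = 0.00246 W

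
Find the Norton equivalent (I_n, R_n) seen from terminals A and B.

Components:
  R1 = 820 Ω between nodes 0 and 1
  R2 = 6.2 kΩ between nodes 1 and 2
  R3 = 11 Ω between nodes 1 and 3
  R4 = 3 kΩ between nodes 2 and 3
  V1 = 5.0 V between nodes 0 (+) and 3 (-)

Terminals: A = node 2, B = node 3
Find the Thévenin equivalent first; then I_n = V_th/R_th and R_n = R_th.
Step 1 — V_th is the open-circuit voltage V_A - V_B (nothing connected across the terminals).
Nodal analysis, taking node 3 as the 0 V reference.
Source V1 fixes V_0 = 5 V.
KCL at each unknown node (sum of currents leaving = 0; resistances in Ω):
  Node 1: (V_1 - 5)/820 + (V_1 - V_2)/6200 + (V_1 - 0)/11 = 0
  Node 2: (V_2 - V_1)/6200 + (V_2 - 0)/3000 = 0
Collecting terms (coefficients in siemens):
  0.09229·V_1 - 0.0001613·V_2 = 0.006098
  0.0004946·V_2 - 0.0001613·V_1 = 0
Determinant D = (0.09229)(0.0004946) - (-0.0001613)(-0.0001613) = 0.00004562
V_1 = [(0.006098)(0.0004946) - (-0.0001613)(0)]/D = 0.06611 V
V_2 = [(0.09229)(0) - (0.006098)(-0.0001613)]/D = 0.02156 V
V_th = V_2 - V_3 = 0.02156 - 0 = 0.02156 V
Step 2 — R_th: zero the source — replace V1 by a short circuit (node 3 merges into node 0) — and find the resistance seen between A (node 2) and B (node 0).
Reduce the network between node 2 (A) and node 0 (B) by series/parallel combination:
  Rp1 = R1 ‖ R3 (parallel, both between nodes 0 and 1) = 1/(1/820 + 1/11) = 10.85 Ω
  Rs1 = R2 + Rp1 (series, joined only at node 1) = 6200 + 10.85 = 6211 Ω
  Rp2 = R4 ‖ Rs1 (parallel, both between nodes 0 and 2) = 1/(1/3000 + 1/6211) = 2023 Ω
R_th = 2.023 kΩ
I_n = V_th/R_th = 0.02156/2023 = 0.00001066 A, and R_n = R_th = 2.023 kΩ

Final answer: I_n = 1.066e-05 A, R_n = 2.023 kΩ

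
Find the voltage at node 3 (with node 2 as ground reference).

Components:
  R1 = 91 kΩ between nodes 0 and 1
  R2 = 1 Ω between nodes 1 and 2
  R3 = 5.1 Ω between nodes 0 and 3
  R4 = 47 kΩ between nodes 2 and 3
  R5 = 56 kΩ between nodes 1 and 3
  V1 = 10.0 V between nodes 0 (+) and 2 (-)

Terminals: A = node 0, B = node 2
Nodal analysis, taking node 2 as the 0 V reference.
Source V1 fixes V_0 = 10 V.
KCL at each unknown node (sum of currents leaving = 0; resistances in Ω):
  Node 1: (V_1 - 10)/91000 + (V_1 - 0)/1 + (V_1 - V_3)/56000 = 0
  Node 3: (V_3 - 10)/5.1 + (V_3 - 0)/47000 + (V_3 - V_1)/56000 = 0
Collecting terms (coefficients in siemens):
  1·V_1 - 0.00001786·V_3 = 0.0001099
  0.1961·V_3 - 0.00001786·V_1 = 1.961
Determinant D = (1)(0.1961) - (-0.00001786)(-0.00001786) = 0.1961
V_1 = [(0.0001099)(0.1961) - (-0.00001786)(1.961)]/D = 0.0002884 V
V_3 = [(1)(1.961) - (0.0001099)(-0.00001786)]/D = 9.998 V
The requested potential is V_3 = 9.998 V.

Final answer: V_3 = 9.998 V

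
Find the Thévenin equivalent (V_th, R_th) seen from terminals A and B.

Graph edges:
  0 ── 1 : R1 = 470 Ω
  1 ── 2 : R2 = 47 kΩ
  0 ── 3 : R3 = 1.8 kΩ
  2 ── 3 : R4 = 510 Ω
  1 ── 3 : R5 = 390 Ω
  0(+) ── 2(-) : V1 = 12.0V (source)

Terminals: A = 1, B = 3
Step 1 — V_th is the open-circuit voltage V_A - V_B (nothing connected across the terminals).
Nodal analysis, taking node 2 as the 0 V reference.
Source V1 fixes V_0 = 12 V.
KCL at each unknown node (sum of currents leaving = 0; resistances in Ω):
  Node 1: (V_1 - 12)/470 + (V_1 - 0)/47000 + (V_1 - V_3)/390 = 0
  Node 3: (V_3 - 12)/1800 + (V_3 - 0)/510 + (V_3 - V_1)/390 = 0
Collecting terms (coefficients in siemens):
  0.004713·V_1 - 0.002564·V_3 = 0.02553
  0.00508·V_3 - 0.002564·V_1 = 0.006667
Determinant D = (0.004713)(0.00508) - (-0.002564)(-0.002564) = 0.00001737
V_1 = [(0.02553)(0.00508) - (-0.002564)(0.006667)]/D = 8.452 V
V_3 = [(0.004713)(0.006667) - (0.02553)(-0.002564)]/D = 5.578 V
V_th = V_1 - V_3 = 8.452 - 5.578 = 2.874 V
Step 2 — R_th: zero the source — replace V1 by a short circuit (node 2 merges into node 0) — and find the resistance seen between A (node 1) and B (node 3).
Reduce the network between node 1 (A) and node 3 (B) by series/parallel combination:
  Rp1 = R1 ‖ R2 (parallel, both between nodes 0 and 1) = 1/(1/470 + 1/47000) = 465.3 Ω
  Rp2 = R3 ‖ R4 (parallel, both between nodes 0 and 3) = 1/(1/1800 + 1/510) = 397.4 Ω
  Rs1 = Rp1 + Rp2 (series, joined only at node 0) = 465.3 + 397.4 = 862.7 Ω
  Rp3 = R5 ‖ Rs1 (parallel, both between nodes 1 and 3) = 1/(1/390 + 1/862.7) = 268.6 Ω
R_th = 268.6 Ω

Final answer: V_th = 2.874 V, R_th = 268.6 Ω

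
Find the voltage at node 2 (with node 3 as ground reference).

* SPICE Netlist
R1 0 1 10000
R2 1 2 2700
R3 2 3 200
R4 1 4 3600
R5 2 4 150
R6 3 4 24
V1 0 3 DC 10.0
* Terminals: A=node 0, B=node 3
Nodal analysis, taking node 3 as the 0 V reference.
Source V1 fixes V_0 = 10 V.
KCL at each unknown node (sum of currents leaving = 0; resistances in Ω):
  Node 1: (V_1 - 10)/10000 + (V_1 - V_2)/2700 + (V_1 - V_4)/3600 = 0
  Node 2: (V_2 - V_1)/2700 + (V_2 - 0)/200 + (V_2 - V_4)/150 = 0
  Node 4: (V_4 - V_1)/3600 + (V_4 - V_2)/150 + (V_4 - 0)/24 = 0
Collecting terms (coefficients in siemens):
  0.0007481·V_1 - 0.0003704·V_2 - 0.0002778·V_4 = 0.001
  0.01204·V_2 - 0.0003704·V_1 - 0.006667·V_4 = 0
  0.04861·V_4 - 0.0002778·V_1 - 0.006667·V_2 = 0
Solving these 3 simultaneous equations (Gaussian elimination) gives:
  V_1 = 1.367 V, V_2 = 0.0502 V, V_4 = 0.0147 V
The requested potential is V_2 = 0.0502 V.

Final answer: V_2 = 0.0502 V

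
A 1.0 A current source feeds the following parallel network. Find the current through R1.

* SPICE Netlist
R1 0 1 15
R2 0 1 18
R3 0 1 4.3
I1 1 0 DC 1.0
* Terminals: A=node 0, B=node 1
All resistors sit directly between nodes 0 and 1, so they are in parallel and share one voltage V; the full source current 1 A splits among them.
1/R_par = 1/15 + 1/18 + 1/4.3 = 0.3548 S  =>  R_par = 2.819 Ω
V = I × R_par = 1 × 2.819 = 2.819 V
I_R1 = V/R1 = 2.819/15 = 0.1879 A

Final answer: 0.1879 A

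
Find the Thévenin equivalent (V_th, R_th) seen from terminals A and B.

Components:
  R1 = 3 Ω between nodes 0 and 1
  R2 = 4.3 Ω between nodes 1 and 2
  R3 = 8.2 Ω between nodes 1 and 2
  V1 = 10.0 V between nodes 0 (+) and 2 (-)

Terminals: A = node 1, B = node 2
Step 1 — V_th is the open-circuit voltage V_A - V_B (nothing connected across the terminals).
Nodal analysis, taking node 2 as the 0 V reference.
Source V1 fixes V_0 = 10 V.
KCL at each unknown node (sum of currents leaving = 0; resistances in Ω):
  Node 1: (V_1 - 10)/3 + (V_1 - 0)/4.3 + (V_1 - 0)/8.2 = 0
Collecting terms: 0.6878 × V_1 = 3.333  =>  V_1 = 4.846 V
V_th = V_1 - V_2 = 4.846 - 0 = 4.846 V
Step 2 — R_th: zero the source — replace V1 by a short circuit (node 2 merges into node 0) — and find the resistance seen between A (node 1) and B (node 0).
Reduce the network between node 1 (A) and node 0 (B) by series/parallel combination:
  Rp1 = R1 ‖ R2 ‖ R3 (parallel, all between nodes 0 and 1) = 1/(1/3 + 1/4.3 + 1/8.2) = 1.454 Ω
R_th = 1.454 Ω

Final answer: V_th = 4.846 V, R_th = 1.454 Ω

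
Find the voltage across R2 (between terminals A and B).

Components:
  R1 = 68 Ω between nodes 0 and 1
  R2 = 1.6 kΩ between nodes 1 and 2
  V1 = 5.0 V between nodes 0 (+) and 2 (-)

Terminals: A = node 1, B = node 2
R1 and R2 are in series across V1 (node 0 → node 1 → node 2), and the output A–B is taken across R2, so this is a voltage divider.
Series current: I = V1/(R1 + R2) = 5/(68 + 1600) = 5/1668 = 0.002998 A
V_R2 = I × R2 = V1 × R2/(R1 + R2) = 5 × 1600/1668 = 4.796 V

Final answer: 4.796 V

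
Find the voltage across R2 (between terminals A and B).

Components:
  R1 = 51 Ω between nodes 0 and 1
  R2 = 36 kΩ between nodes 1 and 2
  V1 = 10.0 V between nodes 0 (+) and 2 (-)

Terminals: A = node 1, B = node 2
R1 and R2 are in series across V1 (node 0 → node 1 → node 2), and the output A–B is taken across R2, so this is a voltage divider.
Series current: I = V1/(R1 + R2) = 10/(51 + 36000) = 10/36050 = 0.0002774 A
V_R2 = I × R2 = V1 × R2/(R1 + R2) = 10 × 36000/36050 = 9.986 V

Final answer: 9.986 V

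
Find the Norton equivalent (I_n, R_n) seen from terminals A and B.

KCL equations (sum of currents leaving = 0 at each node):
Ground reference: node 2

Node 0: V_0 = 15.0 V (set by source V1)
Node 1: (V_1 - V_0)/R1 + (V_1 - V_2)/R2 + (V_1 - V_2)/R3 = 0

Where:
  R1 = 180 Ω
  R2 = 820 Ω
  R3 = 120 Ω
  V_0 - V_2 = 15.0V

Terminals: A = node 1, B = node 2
Find the Thévenin equivalent first; then I_n = V_th/R_th and R_n = R_th.
Step 1 — V_th is the open-circuit voltage V_A - V_B (nothing connected across the terminals).
Nodal analysis, taking node 2 as the 0 V reference.
Source V1 fixes V_0 = 15 V.
KCL at each unknown node (sum of currents leaving = 0; resistances in Ω):
  Node 1: (V_1 - 15)/180 + (V_1 - 0)/820 + (V_1 - 0)/120 = 0
Collecting terms: 0.01511 × V_1 = 0.08333  =>  V_1 = 5.516 V
V_th = V_1 - V_2 = 5.516 - 0 = 5.516 V
Step 2 — R_th: zero the source — replace V1 by a short circuit (node 2 merges into node 0) — and find the resistance seen between A (node 1) and B (node 0).
Reduce the network between node 1 (A) and node 0 (B) by series/parallel combination:
  Rp1 = R1 ‖ R2 ‖ R3 (parallel, all between nodes 0 and 1) = 1/(1/180 + 1/820 + 1/120) = 66.19 Ω
R_th = 66.19 Ω
I_n = V_th/R_th = 5.516/66.19 = 0.08333 A, and R_n = R_th = 66.19 Ω

Final answer: I_n = 0.08333 A, R_n = 66.19 Ω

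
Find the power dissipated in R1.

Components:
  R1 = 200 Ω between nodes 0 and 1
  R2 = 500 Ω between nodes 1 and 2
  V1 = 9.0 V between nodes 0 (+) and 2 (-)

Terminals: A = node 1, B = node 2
Nodal analysis, taking node 2 as the 0 V reference.
Source V1 fixes V_0 = 9 V.
KCL at each unknown node (sum of currents leaving = 0; resistances in Ω):
  Node 1: (V_1 - 9)/200 + (V_1 - 0)/500 = 0
Collecting terms: 0.007 × V_1 = 0.045  =>  V_1 = 6.429 V
I_R1 = (V_0 - V_1)/R1 = (9 - 6.429)/200 = 0.01286 A
P_R1 = I_R1² × R1 = (0.01286)² × 200 = 0.03306 W

Final answer: 0.03306 W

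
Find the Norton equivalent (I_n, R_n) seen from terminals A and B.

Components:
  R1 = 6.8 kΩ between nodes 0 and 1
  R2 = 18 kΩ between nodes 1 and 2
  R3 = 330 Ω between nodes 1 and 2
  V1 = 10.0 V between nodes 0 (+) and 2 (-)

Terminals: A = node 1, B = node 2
Find the Thévenin equivalent first; then I_n = V_th/R_th and R_n = R_th.
Step 1 — V_th is the open-circuit voltage V_A - V_B (nothing connected across the terminals).
Nodal analysis, taking node 2 as the 0 V reference.
Source V1 fixes V_0 = 10 V.
KCL at each unknown node (sum of currents leaving = 0; resistances in Ω):
  Node 1: (V_1 - 10)/6800 + (V_1 - 0)/18000 + (V_1 - 0)/330 = 0
Collecting terms: 0.003233 × V_1 = 0.001471  =>  V_1 = 0.4549 V
V_th = V_1 - V_2 = 0.4549 - 0 = 0.4549 V
Step 2 — R_th: zero the source — replace V1 by a short circuit (node 2 merges into node 0) — and find the resistance seen between A (node 1) and B (node 0).
Reduce the network between node 1 (A) and node 0 (B) by series/parallel combination:
  Rp1 = R1 ‖ R2 ‖ R3 (parallel, all between nodes 0 and 1) = 1/(1/6800 + 1/18000 + 1/330) = 309.3 Ω
R_th = 309.3 Ω
I_n = V_th/R_th = 0.4549/309.3 = 0.001471 A, and R_n = R_th = 309.3 Ω

Final answer: I_n = 0.001471 A, R_n = 309.3 Ω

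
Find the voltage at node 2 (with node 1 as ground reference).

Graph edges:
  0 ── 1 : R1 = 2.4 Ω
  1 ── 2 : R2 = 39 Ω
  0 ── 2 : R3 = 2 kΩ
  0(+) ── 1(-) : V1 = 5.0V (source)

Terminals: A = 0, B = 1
Nodal analysis, taking node 1 as the 0 V reference.
Source V1 fixes V_0 = 5 V.
KCL at each unknown node (sum of currents leaving = 0; resistances in Ω):
  Node 2: (V_2 - 0)/39 + (V_2 - 5)/2000 = 0
Collecting terms: 0.02614 × V_2 = 0.0025  =>  V_2 = 0.09564 V
The requested potential is V_2 = 0.09564 V.

Final answer: V_2 = 0.09564 V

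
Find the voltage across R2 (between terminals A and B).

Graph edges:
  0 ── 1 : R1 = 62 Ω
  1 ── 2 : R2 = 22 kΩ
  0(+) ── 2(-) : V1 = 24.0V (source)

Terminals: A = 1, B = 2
R1 and R2 are in series across V1 (node 0 → node 1 → node 2), and the output A–B is taken across R2, so this is a voltage divider.
Series current: I = V1/(R1 + R2) = 24/(62 + 22000) = 24/22060 = 0.001088 A
V_R2 = I × R2 = V1 × R2/(R1 + R2) = 24 × 22000/22060 = 23.93 V

Final answer: 23.93 V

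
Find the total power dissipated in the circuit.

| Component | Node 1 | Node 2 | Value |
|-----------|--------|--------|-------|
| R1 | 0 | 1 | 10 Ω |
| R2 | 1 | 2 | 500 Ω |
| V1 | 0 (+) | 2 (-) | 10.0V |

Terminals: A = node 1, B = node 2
Nodal analysis, taking node 2 as the 0 V reference.
Source V1 fixes V_0 = 10 V.
KCL at each unknown node (sum of currents leaving = 0; resistances in Ω):
  Node 1: (V_1 - 10)/10 + (V_1 - 0)/500 = 0
Collecting terms: 0.102 × V_1 = 1  =>  V_1 = 9.804 V
Power in each resistor, P = (ΔV)²/R:
  P_R1 = (10 - 9.804)²/10 = 0.003845 W
  P_R2 = (9.804 - 0)²/500 = 0.1922 W
P_total = P_R1 + P_R2 = 0.1961 W

Final answer: 0.1961 W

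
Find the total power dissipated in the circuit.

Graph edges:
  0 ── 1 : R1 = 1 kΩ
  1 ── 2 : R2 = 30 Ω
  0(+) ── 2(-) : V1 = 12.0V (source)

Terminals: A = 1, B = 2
Nodal analysis, taking node 2 as the 0 V reference.
Source V1 fixes V_0 = 12 V.
KCL at each unknown node (sum of currents leaving = 0; resistances in Ω):
  Node 1: (V_1 - 12)/1000 + (V_1 - 0)/30 = 0
Collecting terms: 0.03433 × V_1 = 0.012  =>  V_1 = 0.3495 V
Power in each resistor, P = (ΔV)²/R:
  P_R1 = (12 - 0.3495)²/1000 = 0.1357 W
  P_R2 = (0.3495 - 0)²/30 = 0.004072 W
P_total = P_R1 + P_R2 = 0.1398 W

Final answer: 0.1398 W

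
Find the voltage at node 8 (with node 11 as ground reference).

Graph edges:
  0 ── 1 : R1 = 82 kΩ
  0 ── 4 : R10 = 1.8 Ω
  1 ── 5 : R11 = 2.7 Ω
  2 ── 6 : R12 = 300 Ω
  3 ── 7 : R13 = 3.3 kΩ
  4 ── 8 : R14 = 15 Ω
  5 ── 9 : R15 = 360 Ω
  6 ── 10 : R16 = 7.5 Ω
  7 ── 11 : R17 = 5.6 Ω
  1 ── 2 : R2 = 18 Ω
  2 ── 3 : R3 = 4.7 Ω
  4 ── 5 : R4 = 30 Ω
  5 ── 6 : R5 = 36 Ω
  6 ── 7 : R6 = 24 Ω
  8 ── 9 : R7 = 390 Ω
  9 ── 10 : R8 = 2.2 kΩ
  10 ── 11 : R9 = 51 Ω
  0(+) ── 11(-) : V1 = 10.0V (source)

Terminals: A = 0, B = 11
Nodal analysis, taking node 11 as the 0 V reference.
Source V1 fixes V_0 = 10 V.
KCL at each unknown node (sum of currents leaving = 0; resistances in Ω):
  Node 1: (V_1 - 10)/82000 + (V_1 - V_2)/18 + (V_1 - V_5)/2.7 = 0
  Node 2: (V_2 - V_1)/18 + (V_2 - V_3)/4.7 + (V_2 - V_6)/300 = 0
  Node 3: (V_3 - V_2)/4.7 + (V_3 - V_7)/3300 = 0
  Node 4: (V_4 - V_5)/30 + (V_4 - 10)/1.8 + (V_4 - V_8)/15 = 0
  Node 5: (V_5 - V_4)/30 + (V_5 - V_6)/36 + (V_5 - V_1)/2.7 + (V_5 - V_9)/360 = 0
  Node 6: (V_6 - V_5)/36 + (V_6 - V_7)/24 + (V_6 - V_2)/300 + (V_6 - V_10)/7.5 = 0
  Node 7: (V_7 - V_6)/24 + (V_7 - V_3)/3300 + (V_7 - 0)/5.6 = 0
  Node 8: (V_8 - V_9)/390 + (V_8 - V_4)/15 = 0
  Node 9: (V_9 - V_8)/390 + (V_9 - V_10)/2200 + (V_9 - V_5)/360 = 0
  Node 10: (V_10 - V_9)/2200 + (V_10 - 0)/51 + (V_10 - V_6)/7.5 = 0
Collecting terms (coefficients in siemens):
  0.4259·V_1 - 0.05556·V_2 - 0.3704·V_5 = 0.000122
  0.2717·V_2 - 0.05556·V_1 - 0.2128·V_3 - 0.003333·V_6 = 0
  0.2131·V_3 - 0.2128·V_2 - 0.000303·V_7 = 0
  0.6556·V_4 - 0.03333·V_5 - 0.06667·V_8 = 5.556
  0.4343·V_5 - 0.3704·V_1 - 0.03333·V_4 - 0.02778·V_6 - 0.002778·V_9 = 0
  0.2061·V_6 - 0.003333·V_2 - 0.02778·V_5 - 0.04167·V_7 - 0.1333·V_10 = 0
  0.2205·V_7 - 0.000303·V_3 - 0.04167·V_6 = 0
  0.06923·V_8 - 0.06667·V_4 - 0.002564·V_9 = 0
  0.005796·V_9 - 0.002778·V_5 - 0.002564·V_8 - 0.0004545·V_10 = 0
  0.1534·V_10 - 0.1333·V_6 - 0.0004545·V_9 = 0
Solving these 10 simultaneous equations (Gaussian elimination) gives:
  V_1 = 6.216 V, V_2 = 5.971 V, V_3 = 5.964 V, V_4 = 9.778 V
  V_5 = 6.253 V, V_6 = 2.391 V, V_7 = 0.4599 V, V_8 = 9.692 V
  V_9 = 7.448 V, V_10 = 2.1 V
The requested potential is V_8 = 9.692 V.

Final answer: V_8 = 9.692 V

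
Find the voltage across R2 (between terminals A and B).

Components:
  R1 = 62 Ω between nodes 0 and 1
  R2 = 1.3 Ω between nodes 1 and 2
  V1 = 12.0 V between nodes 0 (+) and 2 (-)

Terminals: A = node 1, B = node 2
R1 and R2 are in series across V1 (node 0 → node 1 → node 2), and the output A–B is taken across R2, so this is a voltage divider.
Series current: I = V1/(R1 + R2) = 12/(62 + 1.3) = 12/63.3 = 0.1896 A
V_R2 = I × R2 = V1 × R2/(R1 + R2) = 12 × 1.3/63.3 = 0.2464 V

Final answer: 0.2464 V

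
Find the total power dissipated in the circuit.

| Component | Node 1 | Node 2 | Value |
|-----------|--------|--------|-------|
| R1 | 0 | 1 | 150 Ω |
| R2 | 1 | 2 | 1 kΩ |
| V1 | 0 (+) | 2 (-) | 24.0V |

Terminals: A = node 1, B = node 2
Nodal analysis, taking node 2 as the 0 V reference.
Source V1 fixes V_0 = 24 V.
KCL at each unknown node (sum of currents leaving = 0; resistances in Ω):
  Node 1: (V_1 - 24)/150 + (V_1 - 0)/1000 = 0
Collecting terms: 0.007667 × V_1 = 0.16  =>  V_1 = 20.87 V
Power in each resistor, P = (ΔV)²/R:
  P_R1 = (24 - 20.87)²/150 = 0.06533 W
  P_R2 = (20.87 - 0)²/1000 = 0.4355 W
P_total = P_R1 + P_R2 = 0.5009 W

Final answer: 0.5009 W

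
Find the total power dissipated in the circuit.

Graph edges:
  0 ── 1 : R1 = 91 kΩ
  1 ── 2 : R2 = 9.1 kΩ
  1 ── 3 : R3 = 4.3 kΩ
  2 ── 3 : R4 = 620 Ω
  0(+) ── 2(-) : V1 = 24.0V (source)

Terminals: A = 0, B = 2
Nodal analysis, taking node 2 as the 0 V reference.
Source V1 fixes V_0 = 24 V.
KCL at each unknown node (sum of currents leaving = 0; resistances in Ω):
  Node 1: (V_1 - 24)/91000 + (V_1 - 0)/9100 + (V_1 - V_3)/4300 = 0
  Node 3: (V_3 - V_1)/4300 + (V_3 - 0)/620 = 0
Collecting terms (coefficients in siemens):
  0.0003534·V_1 - 0.0002326·V_3 = 0.0002637
  0.001845·V_3 - 0.0002326·V_1 = 0
Determinant D = (0.0003534)(0.001845) - (-0.0002326)(-0.0002326) = 0.0000005982
V_1 = [(0.0002637)(0.001845) - (-0.0002326)(0)]/D = 0.8137 V
V_3 = [(0.0003534)(0) - (0.0002637)(-0.0002326)]/D = 0.1025 V
Power in each resistor, P = (ΔV)²/R:
  P_R1 = (24 - 0.8137)²/91000 = 0.005908 W
  P_R2 = (0.8137 - 0)²/9100 = 0.00007275 W
  P_R3 = (0.8137 - 0.1025)²/4300 = 0.0001176 W
  P_R4 = (0 - 0.1025)²/620 = 0.00001696 W
P_total = P_R1 + P_R2 + P_R3 + P_R4 = 0.006115 W

Final answer: 0.006115 W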